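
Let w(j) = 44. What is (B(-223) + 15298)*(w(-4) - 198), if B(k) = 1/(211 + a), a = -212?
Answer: -2355738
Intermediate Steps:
B(k) = -1 (B(k) = 1/(211 - 212) = 1/(-1) = -1)
(B(-223) + 15298)*(w(-4) - 198) = (-1 + 15298)*(44 - 198) = 15297*(-154) = -2355738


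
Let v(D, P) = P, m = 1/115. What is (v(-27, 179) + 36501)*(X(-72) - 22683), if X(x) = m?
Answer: -19136278784/23 ≈ -8.3201e+8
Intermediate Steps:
m = 1/115 ≈ 0.0086956
X(x) = 1/115
(v(-27, 179) + 36501)*(X(-72) - 22683) = (179 + 36501)*(1/115 - 22683) = 36680*(-2608544/115) = -19136278784/23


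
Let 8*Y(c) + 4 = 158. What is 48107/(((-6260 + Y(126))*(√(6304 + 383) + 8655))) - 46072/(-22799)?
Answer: 2050163301614474/1014982744299993 + 96214*√743/311631177249 ≈ 2.0199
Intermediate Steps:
Y(c) = 77/4 (Y(c) = -½ + (⅛)*158 = -½ + 79/4 = 77/4)
48107/(((-6260 + Y(126))*(√(6304 + 383) + 8655))) - 46072/(-22799) = 48107/(((-6260 + 77/4)*(√(6304 + 383) + 8655))) - 46072/(-22799) = 48107/((-24963*(√6687 + 8655)/4)) - 46072*(-1/22799) = 48107/((-24963*(3*√743 + 8655)/4)) + 46072/22799 = 48107/((-24963*(8655 + 3*√743)/4)) + 46072/22799 = 48107/(-216054765/4 - 74889*√743/4) + 46072/22799 = 46072/22799 + 48107/(-216054765/4 - 74889*√743/4)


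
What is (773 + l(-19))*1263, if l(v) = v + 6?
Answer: 959880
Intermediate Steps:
l(v) = 6 + v
(773 + l(-19))*1263 = (773 + (6 - 19))*1263 = (773 - 13)*1263 = 760*1263 = 959880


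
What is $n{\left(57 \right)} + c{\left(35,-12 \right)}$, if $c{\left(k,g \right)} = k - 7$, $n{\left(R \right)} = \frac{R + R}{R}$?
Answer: $30$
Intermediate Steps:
$n{\left(R \right)} = 2$ ($n{\left(R \right)} = \frac{2 R}{R} = 2$)
$c{\left(k,g \right)} = -7 + k$
$n{\left(57 \right)} + c{\left(35,-12 \right)} = 2 + \left(-7 + 35\right) = 2 + 28 = 30$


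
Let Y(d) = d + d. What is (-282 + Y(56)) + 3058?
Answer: 2888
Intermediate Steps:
Y(d) = 2*d
(-282 + Y(56)) + 3058 = (-282 + 2*56) + 3058 = (-282 + 112) + 3058 = -170 + 3058 = 2888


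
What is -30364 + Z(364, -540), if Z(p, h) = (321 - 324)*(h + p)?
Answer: -29836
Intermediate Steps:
Z(p, h) = -3*h - 3*p (Z(p, h) = -3*(h + p) = -3*h - 3*p)
-30364 + Z(364, -540) = -30364 + (-3*(-540) - 3*364) = -30364 + (1620 - 1092) = -30364 + 528 = -29836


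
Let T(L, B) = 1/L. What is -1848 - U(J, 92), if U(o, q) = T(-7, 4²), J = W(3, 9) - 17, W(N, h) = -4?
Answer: -12935/7 ≈ -1847.9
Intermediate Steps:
T(L, B) = 1/L
J = -21 (J = -4 - 17 = -21)
U(o, q) = -⅐ (U(o, q) = 1/(-7) = -⅐)
-1848 - U(J, 92) = -1848 - 1*(-⅐) = -1848 + ⅐ = -12935/7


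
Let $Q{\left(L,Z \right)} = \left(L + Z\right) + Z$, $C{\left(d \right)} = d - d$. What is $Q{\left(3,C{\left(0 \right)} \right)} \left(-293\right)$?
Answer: $-879$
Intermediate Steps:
$C{\left(d \right)} = 0$
$Q{\left(L,Z \right)} = L + 2 Z$
$Q{\left(3,C{\left(0 \right)} \right)} \left(-293\right) = \left(3 + 2 \cdot 0\right) \left(-293\right) = \left(3 + 0\right) \left(-293\right) = 3 \left(-293\right) = -879$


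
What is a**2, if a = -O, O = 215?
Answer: 46225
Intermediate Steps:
a = -215 (a = -1*215 = -215)
a**2 = (-215)**2 = 46225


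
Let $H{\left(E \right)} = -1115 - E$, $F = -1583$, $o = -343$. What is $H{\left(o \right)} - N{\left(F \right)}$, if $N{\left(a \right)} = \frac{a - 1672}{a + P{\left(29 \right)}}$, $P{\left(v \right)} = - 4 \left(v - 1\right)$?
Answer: $- \frac{87453}{113} \approx -773.92$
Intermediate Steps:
$P{\left(v \right)} = 4 - 4 v$ ($P{\left(v \right)} = - 4 \left(-1 + v\right) = 4 - 4 v$)
$N{\left(a \right)} = \frac{-1672 + a}{-112 + a}$ ($N{\left(a \right)} = \frac{a - 1672}{a + \left(4 - 116\right)} = \frac{-1672 + a}{a + \left(4 - 116\right)} = \frac{-1672 + a}{a - 112} = \frac{-1672 + a}{-112 + a}$)
$H{\left(o \right)} - N{\left(F \right)} = \left(-1115 - -343\right) - \frac{-1672 - 1583}{-112 - 1583} = \left(-1115 + 343\right) - \frac{1}{-1695} \left(-3255\right) = -772 - \left(- \frac{1}{1695}\right) \left(-3255\right) = -772 - \frac{217}{113} = - \frac{87453}{113}$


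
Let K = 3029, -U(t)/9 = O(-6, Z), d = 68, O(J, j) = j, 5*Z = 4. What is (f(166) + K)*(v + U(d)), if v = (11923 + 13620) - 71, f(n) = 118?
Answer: 400688628/5 ≈ 8.0138e+7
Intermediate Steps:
Z = 4/5 (Z = (1/5)*4 = 4/5 ≈ 0.80000)
U(t) = -36/5 (U(t) = -9*4/5 = -36/5)
v = 25472 (v = 25543 - 71 = 25472)
(f(166) + K)*(v + U(d)) = (118 + 3029)*(25472 - 36/5) = 3147*(127324/5) = 400688628/5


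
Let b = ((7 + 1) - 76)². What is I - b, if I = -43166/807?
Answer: -3774734/807 ≈ -4677.5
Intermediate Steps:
b = 4624 (b = (8 - 76)² = (-68)² = 4624)
I = -43166/807 (I = -43166*1/807 = -43166/807 ≈ -53.489)
I - b = -43166/807 - 1*4624 = -43166/807 - 4624 = -3774734/807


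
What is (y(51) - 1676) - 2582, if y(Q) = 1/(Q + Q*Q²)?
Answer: -565045115/132702 ≈ -4258.0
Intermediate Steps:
y(Q) = 1/(Q + Q³)
(y(51) - 1676) - 2582 = (1/(51 + 51³) - 1676) - 2582 = (1/(51 + 132651) - 1676) - 2582 = (1/132702 - 1676) - 2582 = -222408551/132702 - 2582 = -565045115/132702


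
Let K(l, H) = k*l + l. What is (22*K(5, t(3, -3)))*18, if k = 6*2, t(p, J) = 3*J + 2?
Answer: 25740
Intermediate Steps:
t(p, J) = 2 + 3*J
k = 12
K(l, H) = 13*l (K(l, H) = 12*l + l = 13*l)
(22*K(5, t(3, -3)))*18 = (22*(13*5))*18 = (22*65)*18 = 1430*18 = 25740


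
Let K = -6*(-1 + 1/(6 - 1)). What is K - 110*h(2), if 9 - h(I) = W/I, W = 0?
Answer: -4926/5 ≈ -985.20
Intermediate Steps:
h(I) = 9 (h(I) = 9 - 0/I = 9 - 1*0 = 9 + 0 = 9)
K = 24/5 (K = -6*(-1 + 1/5) = -6*(-4/5) = 24/5 ≈ 4.8000)
K - 110*h(2) = 24/5 - 110*9 = 24/5 - 990 = -4926/5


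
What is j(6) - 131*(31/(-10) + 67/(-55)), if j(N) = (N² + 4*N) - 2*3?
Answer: 13633/22 ≈ 619.68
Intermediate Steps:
j(N) = -6 + N² + 4*N (j(N) = (N² + 4*N) - 6 = -6 + N² + 4*N)
j(6) - 131*(31/(-10) + 67/(-55)) = (-6 + 6² + 4*6) - 131*(31/(-10) + 67/(-55)) = (-6 + 36 + 24) - 131*(31*(-⅒) + 67*(-1/55)) = 54 - 131*(-31/10 - 67/55) = 54 - 131*(-95/22) = 54 + 12445/22 = 13633/22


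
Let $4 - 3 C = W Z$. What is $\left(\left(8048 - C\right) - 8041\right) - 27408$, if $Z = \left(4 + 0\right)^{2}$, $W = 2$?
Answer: $- \frac{82175}{3} \approx -27392.0$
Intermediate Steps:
$Z = 16$ ($Z = 4^{2} = 16$)
$C = - \frac{28}{3}$ ($C = \frac{4}{3} - \frac{2 \cdot 16}{3} = \frac{4}{3} - \frac{32}{3} = - \frac{28}{3} \approx -9.3333$)
$\left(\left(8048 - C\right) - 8041\right) - 27408 = \left(\left(8048 - - \frac{28}{3}\right) - 8041\right) - 27408 = \left(\left(8048 + \frac{28}{3}\right) - 8041\right) - 27408 = \left(\frac{24172}{3} - 8041\right) - 27408 = \frac{49}{3} - 27408 = - \frac{82175}{3}$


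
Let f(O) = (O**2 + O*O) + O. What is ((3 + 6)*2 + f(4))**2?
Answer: 2916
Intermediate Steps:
f(O) = O + 2*O**2 (f(O) = (O**2 + O**2) + O = 2*O**2 + O = O + 2*O**2)
((3 + 6)*2 + f(4))**2 = ((3 + 6)*2 + 4*(1 + 2*4))**2 = (9*2 + 4*(1 + 8))**2 = (18 + 4*9)**2 = (18 + 36)**2 = 54**2 = 2916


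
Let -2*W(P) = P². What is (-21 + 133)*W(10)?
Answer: -5600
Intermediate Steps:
W(P) = -P²/2
(-21 + 133)*W(10) = (-21 + 133)*(-½*10²) = 112*(-½*100) = 112*(-50) = -5600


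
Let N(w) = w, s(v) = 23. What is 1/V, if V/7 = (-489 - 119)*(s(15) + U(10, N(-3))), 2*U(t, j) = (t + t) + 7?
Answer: -1/155344 ≈ -6.4373e-6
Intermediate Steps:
U(t, j) = 7/2 + t (U(t, j) = ((t + t) + 7)/2 = (2*t + 7)/2 = (7 + 2*t)/2 = 7/2 + t)
V = -155344 (V = 7*((-489 - 119)*(23 + (7/2 + 10))) = 7*(-608*(23 + 27/2)) = 7*(-608*73/2) = 7*(-22192) = -155344)
1/V = 1/(-155344) = -1/155344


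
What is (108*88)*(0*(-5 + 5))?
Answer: 0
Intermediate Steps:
(108*88)*(0*(-5 + 5)) = 9504*(0*0) = 9504*0 = 0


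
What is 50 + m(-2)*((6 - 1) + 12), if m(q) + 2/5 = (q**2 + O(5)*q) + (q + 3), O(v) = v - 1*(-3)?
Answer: -719/5 ≈ -143.80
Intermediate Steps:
O(v) = 3 + v (O(v) = v + 3 = 3 + v)
m(q) = 13/5 + q**2 + 9*q (m(q) = -2/5 + ((q**2 + (3 + 5)*q) + (q + 3)) = -2/5 + ((q**2 + 8*q) + (3 + q)) = -2/5 + (3 + q**2 + 9*q) = 13/5 + q**2 + 9*q)
50 + m(-2)*((6 - 1) + 12) = 50 + (13/5 + (-2)**2 + 9*(-2))*((6 - 1) + 12) = 50 + (13/5 + 4 - 18)*(5 + 12) = 50 - 57/5*17 = 50 - 969/5 = -719/5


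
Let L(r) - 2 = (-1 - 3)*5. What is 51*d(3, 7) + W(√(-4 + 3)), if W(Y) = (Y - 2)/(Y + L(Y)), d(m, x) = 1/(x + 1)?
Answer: 16871/2600 - 16*I/325 ≈ 6.4888 - 0.049231*I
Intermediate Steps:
L(r) = -18 (L(r) = 2 + (-1 - 3)*5 = 2 - 4*5 = 2 - 20 = -18)
d(m, x) = 1/(1 + x)
W(Y) = (-2 + Y)/(-18 + Y) (W(Y) = (Y - 2)/(Y - 18) = (-2 + Y)/(-18 + Y))
51*d(3, 7) + W(√(-4 + 3)) = 51/(1 + 7) + (-2 + √(-4 + 3))/(-18 + √(-4 + 3)) = 51/8 + (-2 + √(-1))/(-18 + √(-1)) = 51*(⅛) + (-2 + I)/(-18 + I) = 51/8 + ((-18 - I)/325)*(-2 + I) = 51/8 + (-18 - I)*(-2 + I)/325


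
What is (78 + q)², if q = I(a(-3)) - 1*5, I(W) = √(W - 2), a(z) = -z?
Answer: 5476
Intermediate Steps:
I(W) = √(-2 + W)
q = -4 (q = √(-2 - 1*(-3)) - 1*5 = √(-2 + 3) - 5 = √1 - 5 = 1 - 5 = -4)
(78 + q)² = (78 - 4)² = 74² = 5476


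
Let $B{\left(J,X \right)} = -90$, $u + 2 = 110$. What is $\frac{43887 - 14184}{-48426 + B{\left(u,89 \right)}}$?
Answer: $- \frac{9901}{16172} \approx -0.61223$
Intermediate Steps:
$u = 108$ ($u = -2 + 110 = 108$)
$\frac{43887 - 14184}{-48426 + B{\left(u,89 \right)}} = \frac{43887 - 14184}{-48426 - 90} = \frac{29703}{-48516} = 29703 \left(- \frac{1}{48516}\right) = - \frac{9901}{16172}$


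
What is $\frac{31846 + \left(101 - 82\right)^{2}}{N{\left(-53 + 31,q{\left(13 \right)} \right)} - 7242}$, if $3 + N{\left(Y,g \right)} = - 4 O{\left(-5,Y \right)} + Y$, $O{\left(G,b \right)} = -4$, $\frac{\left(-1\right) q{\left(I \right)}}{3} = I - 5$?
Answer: $- \frac{32207}{7251} \approx -4.4417$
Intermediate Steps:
$q{\left(I \right)} = 15 - 3 I$ ($q{\left(I \right)} = - 3 \left(I - 5\right) = - 3 \left(-5 + I\right) = 15 - 3 I$)
$N{\left(Y,g \right)} = 13 + Y$ ($N{\left(Y,g \right)} = -3 + \left(\left(-4\right) \left(-4\right) + Y\right) = -3 + \left(16 + Y\right) = 13 + Y$)
$\frac{31846 + \left(101 - 82\right)^{2}}{N{\left(-53 + 31,q{\left(13 \right)} \right)} - 7242} = \frac{31846 + \left(101 - 82\right)^{2}}{\left(13 + \left(-53 + 31\right)\right) - 7242} = \frac{31846 + 19^{2}}{\left(13 - 22\right) - 7242} = \frac{31846 + 361}{-9 - 7242} = \frac{32207}{-7251} = 32207 \left(- \frac{1}{7251}\right) = - \frac{32207}{7251}$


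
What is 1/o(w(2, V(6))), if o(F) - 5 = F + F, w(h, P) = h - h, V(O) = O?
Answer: ⅕ ≈ 0.20000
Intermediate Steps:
w(h, P) = 0
o(F) = 5 + 2*F (o(F) = 5 + (F + F) = 5 + 2*F)
1/o(w(2, V(6))) = 1/(5 + 2*0) = 1/(5 + 0) = 1/5 = ⅕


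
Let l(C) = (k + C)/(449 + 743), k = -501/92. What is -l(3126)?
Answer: -287091/109664 ≈ -2.6179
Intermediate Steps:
k = -501/92 (k = -501*1/92 = -501/92 ≈ -5.4456)
l(C) = -501/109664 + C/1192 (l(C) = (-501/92 + C)/(449 + 743) = (-501/92 + C)/1192 = (-501/92 + C)*(1/1192) = -501/109664 + C/1192)
-l(3126) = -(-501/109664 + (1/1192)*3126) = -(-501/109664 + 1563/596) = -1*287091/109664 = -287091/109664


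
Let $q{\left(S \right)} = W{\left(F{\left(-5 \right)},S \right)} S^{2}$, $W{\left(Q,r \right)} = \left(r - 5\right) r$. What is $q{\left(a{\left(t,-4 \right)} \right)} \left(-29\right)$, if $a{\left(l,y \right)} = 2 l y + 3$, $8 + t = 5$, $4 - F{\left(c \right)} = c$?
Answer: $-12557754$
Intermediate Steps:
$F{\left(c \right)} = 4 - c$
$t = -3$ ($t = -8 + 5 = -3$)
$W{\left(Q,r \right)} = r \left(-5 + r\right)$ ($W{\left(Q,r \right)} = \left(-5 + r\right) r = r \left(-5 + r\right)$)
$a{\left(l,y \right)} = 3 + 2 l y$ ($a{\left(l,y \right)} = 2 l y + 3 = 3 + 2 l y$)
$q{\left(S \right)} = S^{3} \left(-5 + S\right)$ ($q{\left(S \right)} = S \left(-5 + S\right) S^{2} = S^{3} \left(-5 + S\right)$)
$q{\left(a{\left(t,-4 \right)} \right)} \left(-29\right) = \left(3 + 2 \left(-3\right) \left(-4\right)\right)^{3} \left(-5 + \left(3 + 2 \left(-3\right) \left(-4\right)\right)\right) \left(-29\right) = \left(3 + 24\right)^{3} \left(-5 + \left(3 + 24\right)\right) \left(-29\right) = 27^{3} \left(-5 + 27\right) \left(-29\right) = 19683 \cdot 22 \left(-29\right) = 433026 \left(-29\right) = -12557754$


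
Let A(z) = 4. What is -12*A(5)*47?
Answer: -2256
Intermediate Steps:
-12*A(5)*47 = -12*4*47 = -48*47 = -2256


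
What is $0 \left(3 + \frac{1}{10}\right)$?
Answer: $0$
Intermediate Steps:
$0 \left(3 + \frac{1}{10}\right) = 0 \cdot \frac{31}{10} = 0$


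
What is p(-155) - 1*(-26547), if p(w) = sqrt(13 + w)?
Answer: 26547 + I*sqrt(142) ≈ 26547.0 + 11.916*I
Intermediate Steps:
p(-155) - 1*(-26547) = sqrt(13 - 155) - 1*(-26547) = sqrt(-142) + 26547 = I*sqrt(142) + 26547 = 26547 + I*sqrt(142)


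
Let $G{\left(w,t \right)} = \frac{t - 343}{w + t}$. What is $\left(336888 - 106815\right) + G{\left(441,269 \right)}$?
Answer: $\frac{81675878}{355} \approx 2.3007 \cdot 10^{5}$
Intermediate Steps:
$G{\left(w,t \right)} = \frac{-343 + t}{t + w}$
$\left(336888 - 106815\right) + G{\left(441,269 \right)} = \left(336888 - 106815\right) + \frac{-343 + 269}{269 + 441} = 230073 + \frac{1}{710} \left(-74\right) = 230073 - \frac{37}{355} = \frac{81675878}{355}$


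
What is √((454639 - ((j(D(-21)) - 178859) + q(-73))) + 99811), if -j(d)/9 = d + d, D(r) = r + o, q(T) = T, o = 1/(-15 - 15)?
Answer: √18325085/5 ≈ 856.16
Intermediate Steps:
o = -1/30 (o = 1/(-30) = -1/30 ≈ -0.033333)
D(r) = -1/30 + r (D(r) = r - 1/30 = -1/30 + r)
j(d) = -18*d (j(d) = -9*(d + d) = -18*d)
√((454639 - ((j(D(-21)) - 178859) + q(-73))) + 99811) = √((454639 - ((-18*(-1/30 - 21) - 178859) - 73)) + 99811) = √((454639 - ((-18*(-631/30) - 178859) - 73)) + 99811) = √((454639 - ((1893/5 - 178859) - 73)) + 99811) = √((454639 - (-892402/5 - 73)) + 99811) = √((454639 - 1*(-892767/5)) + 99811) = √((454639 + 892767/5) + 99811) = √(3165962/5 + 99811) = √(3665017/5) = √18325085/5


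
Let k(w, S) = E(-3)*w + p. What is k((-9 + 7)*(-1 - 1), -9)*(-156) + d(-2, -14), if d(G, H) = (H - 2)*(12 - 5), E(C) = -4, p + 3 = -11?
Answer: 4568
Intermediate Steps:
p = -14 (p = -3 - 11 = -14)
d(G, H) = -14 + 7*H (d(G, H) = (-2 + H)*7 = -14 + 7*H)
k(w, S) = -14 - 4*w (k(w, S) = -4*w - 14 = -14 - 4*w)
k((-9 + 7)*(-1 - 1), -9)*(-156) + d(-2, -14) = (-14 - 4*(-9 + 7)*(-1 - 1))*(-156) + (-14 + 7*(-14)) = (-14 - (-8)*(-2))*(-156) + (-14 - 98) = (-14 - 4*4)*(-156) - 112 = (-14 - 16)*(-156) - 112 = -30*(-156) - 112 = 4680 - 112 = 4568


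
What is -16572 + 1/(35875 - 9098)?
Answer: -443748443/26777 ≈ -16572.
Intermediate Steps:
-16572 + 1/(35875 - 9098) = -16572 + 1/26777 = -443748443/26777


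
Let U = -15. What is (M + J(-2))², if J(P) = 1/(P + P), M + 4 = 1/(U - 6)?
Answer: 130321/7056 ≈ 18.470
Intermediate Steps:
M = -85/21 (M = -4 + 1/(-15 - 6) = -4 + 1/(-21) = -4 - 1/21 = -85/21 ≈ -4.0476)
J(P) = 1/(2*P)
(M + J(-2))² = (-85/21 + (½)/(-2))² = (-85/21 + (½)*(-½))² = (-85/21 - ¼)² = (-361/84)² = 130321/7056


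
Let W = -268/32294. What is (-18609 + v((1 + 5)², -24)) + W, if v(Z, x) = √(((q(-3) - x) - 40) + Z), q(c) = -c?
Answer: -4484771/241 + √23 ≈ -18604.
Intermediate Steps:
W = -2/241 (W = -268*1/32294 = -2/241 ≈ -0.0082988)
v(Z, x) = √(-37 + Z - x) (v(Z, x) = √(((-1*(-3) - x) - 40) + Z) = √(((3 - x) - 40) + Z) = √((-37 - x) + Z) = √(-37 + Z - x))
(-18609 + v((1 + 5)², -24)) + W = (-18609 + √(-37 + (1 + 5)² - 1*(-24))) - 2/241 = (-18609 + √(-37 + 6² + 24)) - 2/241 = (-18609 + √(-37 + 36 + 24)) - 2/241 = (-18609 + √23) - 2/241 = -4484771/241 + √23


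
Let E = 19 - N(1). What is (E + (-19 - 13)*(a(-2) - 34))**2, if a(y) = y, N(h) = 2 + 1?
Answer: 1364224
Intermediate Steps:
N(h) = 3
E = 16 (E = 19 - 1*3 = 19 - 3 = 16)
(E + (-19 - 13)*(a(-2) - 34))**2 = (16 + (-19 - 13)*(-2 - 34))**2 = (16 - 32*(-36))**2 = (16 + 1152)**2 = 1168**2 = 1364224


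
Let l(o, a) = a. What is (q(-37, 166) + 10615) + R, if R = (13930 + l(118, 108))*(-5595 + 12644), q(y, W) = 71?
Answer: 98964548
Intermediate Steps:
R = 98953862 (R = (13930 + 108)*(-5595 + 12644) = 14038*7049 = 98953862)
(q(-37, 166) + 10615) + R = (71 + 10615) + 98953862 = 10686 + 98953862 = 98964548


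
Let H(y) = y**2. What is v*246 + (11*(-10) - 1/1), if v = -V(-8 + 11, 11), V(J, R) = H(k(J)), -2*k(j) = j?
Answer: -1329/2 ≈ -664.50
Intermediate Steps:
k(j) = -j/2
V(J, R) = J**2/4 (V(J, R) = (-J/2)**2 = J**2/4)
v = -9/4 (v = -(-8 + 11)**2/4 = -3**2/4 = -9/4 ≈ -2.2500)
v*246 + (11*(-10) - 1/1) = -9/4*246 + (11*(-10) - 1/1) = -1107/2 + (-110 - 1*1) = -1107/2 + (-110 - 1) = -1107/2 - 111 = -1329/2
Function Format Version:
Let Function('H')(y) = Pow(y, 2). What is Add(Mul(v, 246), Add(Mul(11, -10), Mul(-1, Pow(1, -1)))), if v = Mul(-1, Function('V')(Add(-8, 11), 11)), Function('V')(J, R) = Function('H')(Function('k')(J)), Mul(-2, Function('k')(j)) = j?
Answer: Rational(-1329, 2) ≈ -664.50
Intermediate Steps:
Function('k')(j) = Mul(Rational(-1, 2), j)
Function('V')(J, R) = Mul(Rational(1, 4), Pow(J, 2)) (Function('V')(J, R) = Pow(Mul(Rational(-1, 2), J), 2) = Mul(Rational(1, 4), Pow(J, 2)))
v = Rational(-9, 4) (v = Mul(-1, Mul(Rational(1, 4), Pow(Add(-8, 11), 2))) = Mul(-1, Mul(Rational(1, 4), Pow(3, 2))) = Mul(-1, Mul(Rational(1, 4), 9)) = Mul(-1, Rational(9, 4)) = Rational(-9, 4) ≈ -2.2500)
Add(Mul(v, 246), Add(Mul(11, -10), Mul(-1, Pow(1, -1)))) = Add(Mul(Rational(-9, 4), 246), Add(Mul(11, -10), Mul(-1, Pow(1, -1)))) = Add(Rational(-1107, 2), Add(-110, Mul(-1, 1))) = Add(Rational(-1107, 2), Add(-110, -1)) = Add(Rational(-1107, 2), -111) = Rational(-1329, 2)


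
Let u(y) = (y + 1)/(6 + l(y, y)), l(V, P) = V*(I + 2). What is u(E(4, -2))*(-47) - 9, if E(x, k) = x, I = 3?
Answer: -469/26 ≈ -18.038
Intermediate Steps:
l(V, P) = 5*V (l(V, P) = V*(3 + 2) = V*5 = 5*V)
u(y) = (1 + y)/(6 + 5*y) (u(y) = (y + 1)/(6 + 5*y) = (1 + y)/(6 + 5*y))
u(E(4, -2))*(-47) - 9 = ((1 + 4)/(6 + 5*4))*(-47) - 9 = (5/(6 + 20))*(-47) - 9 = (5/26)*(-47) - 9 = -235/26 - 9 = -469/26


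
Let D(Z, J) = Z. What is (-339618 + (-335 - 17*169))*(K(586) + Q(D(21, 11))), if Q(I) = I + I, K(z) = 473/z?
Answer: -4299895105/293 ≈ -1.4675e+7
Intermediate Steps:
Q(I) = 2*I
(-339618 + (-335 - 17*169))*(K(586) + Q(D(21, 11))) = (-339618 + (-335 - 17*169))*(473/586 + 2*21) = (-339618 + (-335 - 2873))*(473*(1/586) + 42) = (-339618 - 3208)*(473/586 + 42) = -342826*25085/586 = -4299895105/293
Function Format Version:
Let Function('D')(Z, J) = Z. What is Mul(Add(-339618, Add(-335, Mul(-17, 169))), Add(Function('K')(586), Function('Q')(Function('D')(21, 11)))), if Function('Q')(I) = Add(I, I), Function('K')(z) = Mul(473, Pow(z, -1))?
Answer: Rational(-4299895105, 293) ≈ -1.4675e+7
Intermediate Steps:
Function('Q')(I) = Mul(2, I)
Mul(Add(-339618, Add(-335, Mul(-17, 169))), Add(Function('K')(586), Function('Q')(Function('D')(21, 11)))) = Mul(Add(-339618, Add(-335, Mul(-17, 169))), Add(Mul(473, Pow(586, -1)), Mul(2, 21))) = Mul(Add(-339618, Add(-335, -2873)), Add(Mul(473, Rational(1, 586)), 42)) = Mul(Add(-339618, -3208), Add(Rational(473, 586), 42)) = Mul(-342826, Rational(25085, 586)) = Rational(-4299895105, 293)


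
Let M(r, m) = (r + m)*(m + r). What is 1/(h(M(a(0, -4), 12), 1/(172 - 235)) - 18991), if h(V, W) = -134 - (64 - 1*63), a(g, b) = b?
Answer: -1/19126 ≈ -5.2285e-5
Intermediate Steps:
M(r, m) = (m + r)² (M(r, m) = (m + r)*(m + r) = (m + r)²)
h(V, W) = -135 (h(V, W) = -134 - (64 - 63) = -134 - 1*1 = -134 - 1 = -135)
1/(h(M(a(0, -4), 12), 1/(172 - 235)) - 18991) = 1/(-135 - 18991) = 1/(-19126) = -1/19126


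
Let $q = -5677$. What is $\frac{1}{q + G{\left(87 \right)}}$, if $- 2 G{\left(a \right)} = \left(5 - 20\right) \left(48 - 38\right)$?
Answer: $- \frac{1}{5602} \approx -0.00017851$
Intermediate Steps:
$G{\left(a \right)} = 75$ ($G{\left(a \right)} = - \frac{\left(5 - 20\right) \left(48 - 38\right)}{2} = - \frac{\left(-15\right) 10}{2} = \left(- \frac{1}{2}\right) \left(-150\right) = 75$)
$\frac{1}{q + G{\left(87 \right)}} = \frac{1}{-5677 + 75} = \frac{1}{-5602} = - \frac{1}{5602}$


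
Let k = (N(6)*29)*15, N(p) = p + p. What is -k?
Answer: -5220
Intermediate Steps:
N(p) = 2*p
k = 5220 (k = ((2*6)*29)*15 = (12*29)*15 = 348*15 = 5220)
-k = -1*5220 = -5220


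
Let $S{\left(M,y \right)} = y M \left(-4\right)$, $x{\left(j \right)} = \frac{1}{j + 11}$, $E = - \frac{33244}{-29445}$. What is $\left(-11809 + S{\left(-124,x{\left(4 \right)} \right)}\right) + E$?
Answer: $- \frac{346709113}{29445} \approx -11775.0$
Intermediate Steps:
$E = \frac{33244}{29445}$ ($E = \left(-33244\right) \left(- \frac{1}{29445}\right) = \frac{33244}{29445} \approx 1.129$)
$x{\left(j \right)} = \frac{1}{11 + j}$
$S{\left(M,y \right)} = - 4 M y$ ($S{\left(M,y \right)} = M y \left(-4\right) = - 4 M y$)
$\left(-11809 + S{\left(-124,x{\left(4 \right)} \right)}\right) + E = \left(-11809 - - \frac{496}{11 + 4}\right) + \frac{33244}{29445} = \left(-11809 - - \frac{496}{15}\right) + \frac{33244}{29445} = \left(-11809 - \left(-496\right) \frac{1}{15}\right) + \frac{33244}{29445} = \left(-11809 + \frac{496}{15}\right) + \frac{33244}{29445} = - \frac{176639}{15} + \frac{33244}{29445} = - \frac{346709113}{29445}$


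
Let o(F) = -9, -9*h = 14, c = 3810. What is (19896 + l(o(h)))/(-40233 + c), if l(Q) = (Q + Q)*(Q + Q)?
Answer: -6740/12141 ≈ -0.55514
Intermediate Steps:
h = -14/9 (h = -⅑*14 = -14/9 ≈ -1.5556)
l(Q) = 4*Q² (l(Q) = (2*Q)*(2*Q) = 4*Q²)
(19896 + l(o(h)))/(-40233 + c) = (19896 + 4*(-9)²)/(-40233 + 3810) = (19896 + 4*81)/(-36423) = (19896 + 324)*(-1/36423) = 20220*(-1/36423) = -6740/12141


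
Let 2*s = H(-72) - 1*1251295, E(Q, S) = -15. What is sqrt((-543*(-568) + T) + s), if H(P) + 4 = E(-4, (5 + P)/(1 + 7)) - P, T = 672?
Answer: 5*I*sqrt(12661) ≈ 562.61*I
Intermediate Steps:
H(P) = -19 - P (H(P) = -4 + (-15 - P) = -19 - P)
s = -625621 (s = ((-19 - 1*(-72)) - 1*1251295)/2 = ((-19 + 72) - 1251295)/2 = (53 - 1251295)/2 = (1/2)*(-1251242) = -625621)
sqrt((-543*(-568) + T) + s) = sqrt((-543*(-568) + 672) - 625621) = sqrt((308424 + 672) - 625621) = sqrt(309096 - 625621) = sqrt(-316525) = 5*I*sqrt(12661)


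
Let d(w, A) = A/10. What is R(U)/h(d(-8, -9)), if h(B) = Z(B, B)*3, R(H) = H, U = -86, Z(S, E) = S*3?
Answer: 860/81 ≈ 10.617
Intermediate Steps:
Z(S, E) = 3*S
d(w, A) = A/10 (d(w, A) = A*(1/10) = A/10)
h(B) = 9*B (h(B) = (3*B)*3 = 9*B)
R(U)/h(d(-8, -9)) = -86/(9*((1/10)*(-9))) = -86/(9*(-9/10)) = -86/(-81/10) = -86*(-10/81) = 860/81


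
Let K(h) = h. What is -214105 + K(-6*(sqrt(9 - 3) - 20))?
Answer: -213985 - 6*sqrt(6) ≈ -2.1400e+5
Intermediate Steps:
-214105 + K(-6*(sqrt(9 - 3) - 20)) = -214105 - 6*(sqrt(9 - 3) - 20) = -214105 - 6*(sqrt(6) - 20) = -214105 - 6*(-20 + sqrt(6)) = -214105 + (120 - 6*sqrt(6)) = -213985 - 6*sqrt(6)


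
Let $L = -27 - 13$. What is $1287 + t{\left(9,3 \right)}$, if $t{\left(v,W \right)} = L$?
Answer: $1247$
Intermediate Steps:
$L = -40$
$t{\left(v,W \right)} = -40$
$1287 + t{\left(9,3 \right)} = 1287 - 40 = 1247$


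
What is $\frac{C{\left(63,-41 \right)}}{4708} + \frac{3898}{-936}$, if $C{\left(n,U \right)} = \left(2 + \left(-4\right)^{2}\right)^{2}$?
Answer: $- \frac{2256065}{550836} \approx -4.0957$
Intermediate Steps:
$C{\left(n,U \right)} = 324$ ($C{\left(n,U \right)} = \left(2 + 16\right)^{2} = 18^{2} = 324$)
$\frac{C{\left(63,-41 \right)}}{4708} + \frac{3898}{-936} = \frac{324}{4708} + \frac{3898}{-936} = 324 \cdot \frac{1}{4708} + 3898 \left(- \frac{1}{936}\right) = \frac{81}{1177} - \frac{1949}{468} = - \frac{2256065}{550836}$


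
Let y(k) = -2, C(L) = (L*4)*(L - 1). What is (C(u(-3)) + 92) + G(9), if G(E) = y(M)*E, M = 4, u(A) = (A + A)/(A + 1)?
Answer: 98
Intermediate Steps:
u(A) = 2*A/(1 + A) (u(A) = (2*A)/(1 + A) = 2*A/(1 + A))
C(L) = 4*L*(-1 + L) (C(L) = (4*L)*(-1 + L) = 4*L*(-1 + L))
G(E) = -2*E
(C(u(-3)) + 92) + G(9) = (4*(2*(-3)/(1 - 3))*(-1 + 2*(-3)/(1 - 3)) + 92) - 2*9 = (4*(2*(-3)/(-2))*(-1 + 2*(-3)/(-2)) + 92) - 18 = (4*(2*(-3)*(-1/2))*(-1 + 2*(-3)*(-1/2)) + 92) - 18 = (4*3*(-1 + 3) + 92) - 18 = (4*3*2 + 92) - 18 = (24 + 92) - 18 = 116 - 18 = 98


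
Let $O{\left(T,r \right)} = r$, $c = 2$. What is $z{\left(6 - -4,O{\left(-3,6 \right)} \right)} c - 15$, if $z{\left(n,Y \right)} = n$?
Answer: $5$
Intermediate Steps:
$z{\left(6 - -4,O{\left(-3,6 \right)} \right)} c - 15 = \left(6 - -4\right) 2 - 15 = \left(6 + 4\right) 2 - 15 = 10 \cdot 2 - 15 = 20 - 15 = 5$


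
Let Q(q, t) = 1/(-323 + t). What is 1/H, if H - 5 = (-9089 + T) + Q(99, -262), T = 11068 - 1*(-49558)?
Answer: 585/30152069 ≈ 1.9402e-5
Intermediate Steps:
T = 60626 (T = 11068 + 49558 = 60626)
H = 30152069/585 (H = 5 + ((-9089 + 60626) + 1/(-323 - 262)) = 5 + (51537 + 1/(-585)) = 5 + (51537 - 1/585) = 5 + 30149144/585 = 30152069/585 ≈ 51542.)
1/H = 1/(30152069/585) = 585/30152069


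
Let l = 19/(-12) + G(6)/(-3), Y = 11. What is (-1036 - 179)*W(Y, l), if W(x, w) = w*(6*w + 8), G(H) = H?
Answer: -470205/8 ≈ -58776.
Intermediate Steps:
l = -43/12 (l = 19/(-12) + 6/(-3) = 19*(-1/12) + 6*(-1/3) = -19/12 - 2 = -43/12 ≈ -3.5833)
W(x, w) = w*(8 + 6*w)
(-1036 - 179)*W(Y, l) = (-1036 - 179)*(2*(-43/12)*(4 + 3*(-43/12))) = -2430*(-43)*(4 - 43/4)/12 = -2430*(-43)*(-27)/(12*4) = -1215*387/8 = -470205/8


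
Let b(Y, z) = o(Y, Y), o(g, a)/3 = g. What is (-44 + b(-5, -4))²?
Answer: 3481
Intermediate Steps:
o(g, a) = 3*g
b(Y, z) = 3*Y
(-44 + b(-5, -4))² = (-44 + 3*(-5))² = (-44 - 15)² = (-59)² = 3481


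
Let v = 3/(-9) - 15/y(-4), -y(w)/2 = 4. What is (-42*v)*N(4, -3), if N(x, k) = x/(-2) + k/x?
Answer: 2849/16 ≈ 178.06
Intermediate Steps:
y(w) = -8 (y(w) = -2*4 = -8)
N(x, k) = -x/2 + k/x (N(x, k) = x*(-½) + k/x = -x/2 + k/x)
v = 37/24 (v = 3/(-9) - 15/(-8) = 3*(-⅑) - 15*(-⅛) = -⅓ + 15/8 = 37/24 ≈ 1.5417)
(-42*v)*N(4, -3) = (-42*37/24)*(-½*4 - 3/4) = -259*(-2 - 3*¼)/4 = -259*(-2 - ¾)/4 = -259/4*(-11/4) = 2849/16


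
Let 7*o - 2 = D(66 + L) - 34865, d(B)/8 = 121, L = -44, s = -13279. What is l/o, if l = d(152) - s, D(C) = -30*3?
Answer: -33243/11651 ≈ -2.8532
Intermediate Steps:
d(B) = 968 (d(B) = 8*121 = 968)
D(C) = -90
o = -34953/7 (o = 2/7 + (-90 - 34865)/7 = 2/7 + (1/7)*(-34955) = 2/7 - 34955/7 = -34953/7 ≈ -4993.3)
l = 14247 (l = 968 - 1*(-13279) = 968 + 13279 = 14247)
l/o = 14247/(-34953/7) = 14247*(-7/34953) = -33243/11651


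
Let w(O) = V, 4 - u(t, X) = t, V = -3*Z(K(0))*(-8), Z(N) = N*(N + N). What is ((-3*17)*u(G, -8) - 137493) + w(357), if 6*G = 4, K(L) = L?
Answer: -137663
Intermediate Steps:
G = ⅔ (G = (⅙)*4 = ⅔ ≈ 0.66667)
Z(N) = 2*N² (Z(N) = N*(2*N) = 2*N²)
V = 0 (V = -6*0²*(-8) = -6*0*(-8) = -3*0*(-8) = 0*(-8) = 0)
u(t, X) = 4 - t
w(O) = 0
((-3*17)*u(G, -8) - 137493) + w(357) = ((-3*17)*(4 - 1*⅔) - 137493) + 0 = (-51*(4 - ⅔) - 137493) + 0 = (-51*10/3 - 137493) + 0 = (-170 - 137493) + 0 = -137663 + 0 = -137663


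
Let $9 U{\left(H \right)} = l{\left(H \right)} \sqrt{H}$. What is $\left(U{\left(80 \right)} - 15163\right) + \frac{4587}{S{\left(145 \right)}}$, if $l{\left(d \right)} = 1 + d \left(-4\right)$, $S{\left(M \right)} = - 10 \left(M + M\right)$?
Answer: $- \frac{43977287}{2900} - \frac{1276 \sqrt{5}}{9} \approx -15482.0$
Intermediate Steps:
$S{\left(M \right)} = - 20 M$ ($S{\left(M \right)} = - 10 \cdot 2 M = - 20 M$)
$l{\left(d \right)} = 1 - 4 d$
$U{\left(H \right)} = \frac{\sqrt{H} \left(1 - 4 H\right)}{9}$ ($U{\left(H \right)} = \frac{\left(1 - 4 H\right) \sqrt{H}}{9} = \frac{\sqrt{H} \left(1 - 4 H\right)}{9}$)
$\left(U{\left(80 \right)} - 15163\right) + \frac{4587}{S{\left(145 \right)}} = \left(\frac{\sqrt{80} \left(1 - 320\right)}{9} - 15163\right) + \frac{4587}{\left(-20\right) 145} = \left(\frac{4 \sqrt{5} \left(1 - 320\right)}{9} - 15163\right) + \frac{4587}{-2900} = \left(\frac{1}{9} \cdot 4 \sqrt{5} \left(-319\right) - 15163\right) + 4587 \left(- \frac{1}{2900}\right) = \left(- \frac{1276 \sqrt{5}}{9} - 15163\right) - \frac{4587}{2900} = \left(-15163 - \frac{1276 \sqrt{5}}{9}\right) - \frac{4587}{2900} = - \frac{43977287}{2900} - \frac{1276 \sqrt{5}}{9}$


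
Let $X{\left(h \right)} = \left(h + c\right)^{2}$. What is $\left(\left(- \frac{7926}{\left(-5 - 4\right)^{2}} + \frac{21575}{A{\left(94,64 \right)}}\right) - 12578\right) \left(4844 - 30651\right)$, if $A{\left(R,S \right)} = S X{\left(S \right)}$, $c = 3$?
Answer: $\frac{2537496472473581}{7756992} \approx 3.2712 \cdot 10^{8}$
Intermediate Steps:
$X{\left(h \right)} = \left(3 + h\right)^{2}$ ($X{\left(h \right)} = \left(h + 3\right)^{2} = \left(3 + h\right)^{2}$)
$A{\left(R,S \right)} = S \left(3 + S\right)^{2}$
$\left(\left(- \frac{7926}{\left(-5 - 4\right)^{2}} + \frac{21575}{A{\left(94,64 \right)}}\right) - 12578\right) \left(4844 - 30651\right) = \left(\left(- \frac{7926}{\left(-5 - 4\right)^{2}} + \frac{21575}{64 \left(3 + 64\right)^{2}}\right) - 12578\right) \left(4844 - 30651\right) = \left(\left(- \frac{7926}{\left(-9\right)^{2}} + \frac{21575}{64 \cdot 67^{2}}\right) - 12578\right) \left(-25807\right) = \left(\left(- \frac{7926}{81} + \frac{21575}{64 \cdot 4489}\right) - 12578\right) \left(-25807\right) = \left(\left(\left(-7926\right) \frac{1}{81} + \frac{21575}{287296}\right) - 12578\right) \left(-25807\right) = \left(\left(- \frac{2642}{27} + 21575 \cdot \frac{1}{287296}\right) - 12578\right) \left(-25807\right) = \left(\left(- \frac{2642}{27} + \frac{21575}{287296}\right) - 12578\right) \left(-25807\right) = \left(- \frac{758453507}{7756992} - 12578\right) \left(-25807\right) = \left(- \frac{98325898883}{7756992}\right) \left(-25807\right) = \frac{2537496472473581}{7756992}$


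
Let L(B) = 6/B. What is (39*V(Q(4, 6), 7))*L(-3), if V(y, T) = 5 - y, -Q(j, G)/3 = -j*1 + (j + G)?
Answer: -1794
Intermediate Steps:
Q(j, G) = -3*G (Q(j, G) = -3*(-j*1 + (j + G)) = -3*(-j + (G + j)) = -3*G)
(39*V(Q(4, 6), 7))*L(-3) = (39*(5 - (-3)*6))*(6/(-3)) = (39*(5 - 1*(-18)))*(6*(-⅓)) = (39*(5 + 18))*(-2) = (39*23)*(-2) = 897*(-2) = -1794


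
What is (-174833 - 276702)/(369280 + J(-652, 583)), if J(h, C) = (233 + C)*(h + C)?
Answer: -451535/312976 ≈ -1.4427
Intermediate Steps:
J(h, C) = (233 + C)*(C + h)
(-174833 - 276702)/(369280 + J(-652, 583)) = (-174833 - 276702)/(369280 + (583² + 233*583 + 233*(-652) + 583*(-652))) = -451535/(369280 + (339889 + 135839 - 151916 - 380116)) = -451535/(369280 - 56304) = -451535/312976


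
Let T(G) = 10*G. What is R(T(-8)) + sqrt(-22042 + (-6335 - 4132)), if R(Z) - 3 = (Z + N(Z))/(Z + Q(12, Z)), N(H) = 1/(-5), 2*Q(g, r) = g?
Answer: 1511/370 + I*sqrt(32509) ≈ 4.0838 + 180.3*I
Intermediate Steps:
Q(g, r) = g/2
N(H) = -1/5
R(Z) = 3 + (-1/5 + Z)/(6 + Z) (R(Z) = 3 + (Z - 1/5)/(Z + (1/2)*12) = 3 + (-1/5 + Z)/(Z + 6) = 3 + (-1/5 + Z)/(6 + Z))
R(T(-8)) + sqrt(-22042 + (-6335 - 4132)) = (89 + 20*(10*(-8)))/(5*(6 + 10*(-8))) + sqrt(-22042 + (-6335 - 4132)) = (89 + 20*(-80))/(5*(6 - 80)) + sqrt(-22042 - 10467) = (1/5)*(89 - 1600)/(-74) + sqrt(-32509) = (1/5)*(-1/74)*(-1511) + I*sqrt(32509) = 1511/370 + I*sqrt(32509)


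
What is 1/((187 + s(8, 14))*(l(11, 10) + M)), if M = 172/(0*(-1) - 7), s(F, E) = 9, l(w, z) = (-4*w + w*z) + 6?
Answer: 1/9296 ≈ 0.00010757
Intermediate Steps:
l(w, z) = 6 - 4*w + w*z
M = -172/7 (M = 172/(0 - 7) = 172/(-7) = 172*(-⅐) = -172/7 ≈ -24.571)
1/((187 + s(8, 14))*(l(11, 10) + M)) = 1/((187 + 9)*((6 - 4*11 + 11*10) - 172/7)) = 1/(196*((6 - 44 + 110) - 172/7)) = 1/(196*(72 - 172/7)) = 1/(196*(332/7)) = 1/9296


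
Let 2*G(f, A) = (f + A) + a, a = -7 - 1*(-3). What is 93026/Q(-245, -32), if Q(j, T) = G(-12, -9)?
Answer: -186052/25 ≈ -7442.1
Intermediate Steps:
a = -4 (a = -7 + 3 = -4)
G(f, A) = -2 + A/2 + f/2 (G(f, A) = ((f + A) - 4)/2 = ((A + f) - 4)/2 = (-4 + A + f)/2 = -2 + A/2 + f/2)
Q(j, T) = -25/2 (Q(j, T) = -2 + (½)*(-9) + (½)*(-12) = -2 - 9/2 - 6 = -25/2)
93026/Q(-245, -32) = 93026/(-25/2) = 93026*(-2/25) = -186052/25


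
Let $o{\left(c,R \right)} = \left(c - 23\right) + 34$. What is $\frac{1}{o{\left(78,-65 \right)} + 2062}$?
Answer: $\frac{1}{2151} \approx 0.0004649$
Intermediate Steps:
$o{\left(c,R \right)} = 11 + c$ ($o{\left(c,R \right)} = \left(-23 + c\right) + 34 = 11 + c$)
$\frac{1}{o{\left(78,-65 \right)} + 2062} = \frac{1}{\left(11 + 78\right) + 2062} = \frac{1}{89 + 2062} = \frac{1}{2151}$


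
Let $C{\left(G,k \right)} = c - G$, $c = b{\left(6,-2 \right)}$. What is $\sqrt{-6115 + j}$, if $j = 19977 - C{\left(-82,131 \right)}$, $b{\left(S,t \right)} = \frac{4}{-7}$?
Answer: $\frac{4 \sqrt{42203}}{7} \approx 117.39$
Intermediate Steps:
$b{\left(S,t \right)} = - \frac{4}{7}$ ($b{\left(S,t \right)} = 4 \left(- \frac{1}{7}\right) = - \frac{4}{7}$)
$c = - \frac{4}{7} \approx -0.57143$
$C{\left(G,k \right)} = - \frac{4}{7} - G$
$j = \frac{139269}{7}$ ($j = 19977 - \left(- \frac{4}{7} - -82\right) = 19977 - \left(- \frac{4}{7} + 82\right) = 19977 - \frac{570}{7} = \frac{139269}{7} \approx 19896.0$)
$\sqrt{-6115 + j} = \sqrt{-6115 + \frac{139269}{7}} = \sqrt{\frac{96464}{7}} = \frac{4 \sqrt{42203}}{7}$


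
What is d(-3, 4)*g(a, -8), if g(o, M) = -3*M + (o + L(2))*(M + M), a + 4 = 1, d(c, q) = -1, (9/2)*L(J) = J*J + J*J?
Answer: -392/9 ≈ -43.556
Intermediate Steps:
L(J) = 4*J**2/9 (L(J) = 2*(J*J + J*J)/9 = 2*(J**2 + J**2)/9 = 2*(2*J**2)/9 = 4*J**2/9)
a = -3 (a = -4 + 1 = -3)
g(o, M) = -3*M + 2*M*(16/9 + o) (g(o, M) = -3*M + (o + (4/9)*2**2)*(M + M) = -3*M + (o + (4/9)*4)*(2*M) = -3*M + (o + 16/9)*(2*M) = -3*M + (16/9 + o)*(2*M) = -3*M + 2*M*(16/9 + o))
d(-3, 4)*g(a, -8) = -(-8)*(5 + 18*(-3))/9 = -(-8)*(5 - 54)/9 = -(-8)*(-49)/9 = -1*392/9 = -392/9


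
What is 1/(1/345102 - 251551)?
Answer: -345102/86810753201 ≈ -3.9753e-6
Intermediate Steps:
1/(1/345102 - 251551) = 1/(-86810753201/345102) = -345102/86810753201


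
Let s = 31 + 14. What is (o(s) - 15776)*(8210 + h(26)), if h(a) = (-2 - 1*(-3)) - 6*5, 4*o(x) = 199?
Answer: -514625805/4 ≈ -1.2866e+8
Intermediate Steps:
s = 45
o(x) = 199/4 (o(x) = (1/4)*199 = 199/4)
h(a) = -29 (h(a) = (-2 + 3) - 30 = 1 - 30 = -29)
(o(s) - 15776)*(8210 + h(26)) = (199/4 - 15776)*(8210 - 29) = -62905/4*8181 = -514625805/4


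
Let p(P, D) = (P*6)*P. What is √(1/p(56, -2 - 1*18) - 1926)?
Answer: I*√217437690/336 ≈ 43.886*I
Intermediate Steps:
p(P, D) = 6*P² (p(P, D) = (6*P)*P = 6*P²)
√(1/p(56, -2 - 1*18) - 1926) = √(1/(6*56²) - 1926) = √(1/(6*3136) - 1926) = √(1/18816 - 1926) = √(-36239615/18816) = I*√217437690/336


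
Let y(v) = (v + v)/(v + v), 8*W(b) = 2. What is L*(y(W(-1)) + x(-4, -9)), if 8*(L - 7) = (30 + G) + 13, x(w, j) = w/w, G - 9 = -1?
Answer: 107/4 ≈ 26.750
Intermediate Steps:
W(b) = ¼ (W(b) = (⅛)*2 = ¼)
G = 8 (G = 9 - 1 = 8)
x(w, j) = 1
y(v) = 1 (y(v) = (2*v)/((2*v)) = (2*v)*(1/(2*v)) = 1)
L = 107/8 (L = 7 + ((30 + 8) + 13)/8 = 7 + (38 + 13)/8 = 7 + (⅛)*51 = 7 + 51/8 = 107/8 ≈ 13.375)
L*(y(W(-1)) + x(-4, -9)) = 107*(1 + 1)/8 = (107/8)*2 = 107/4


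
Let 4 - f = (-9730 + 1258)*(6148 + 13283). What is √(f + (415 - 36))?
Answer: √164619815 ≈ 12830.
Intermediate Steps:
f = 164619436 (f = 4 - (-9730 + 1258)*(6148 + 13283) = 4 - (-8472)*19431 = 4 - 1*(-164619432) = 4 + 164619432 = 164619436)
√(f + (415 - 36)) = √(164619436 + (415 - 36)) = √(164619436 + 379) = √164619815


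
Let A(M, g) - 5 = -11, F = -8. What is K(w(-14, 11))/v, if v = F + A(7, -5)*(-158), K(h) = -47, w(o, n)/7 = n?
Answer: -1/20 ≈ -0.050000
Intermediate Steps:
w(o, n) = 7*n
A(M, g) = -6 (A(M, g) = 5 - 11 = -6)
v = 940 (v = -8 - 6*(-158) = -8 + 948 = 940)
K(w(-14, 11))/v = -47/940 = -47*1/940 = -1/20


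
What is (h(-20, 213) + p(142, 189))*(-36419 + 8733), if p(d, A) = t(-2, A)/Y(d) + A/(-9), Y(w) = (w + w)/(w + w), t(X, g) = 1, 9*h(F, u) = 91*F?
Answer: 55372000/9 ≈ 6.1524e+6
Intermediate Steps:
h(F, u) = 91*F/9 (h(F, u) = (91*F)/9 = 91*F/9)
Y(w) = 1 (Y(w) = (2*w)/((2*w)) = (2*w)*(1/(2*w)) = 1)
p(d, A) = 1 - A/9 (p(d, A) = 1/1 + A/(-9) = 1*1 + A*(-⅑) = 1 - A/9)
(h(-20, 213) + p(142, 189))*(-36419 + 8733) = ((91/9)*(-20) + (1 - ⅑*189))*(-36419 + 8733) = (-1820/9 + (1 - 21))*(-27686) = (-1820/9 - 20)*(-27686) = -2000/9*(-27686) = 55372000/9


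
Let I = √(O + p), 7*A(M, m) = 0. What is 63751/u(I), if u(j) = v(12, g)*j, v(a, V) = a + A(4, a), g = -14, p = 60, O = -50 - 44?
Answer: -63751*I*√34/408 ≈ -911.1*I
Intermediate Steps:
O = -94
A(M, m) = 0 (A(M, m) = (⅐)*0 = 0)
I = I*√34 (I = √(-94 + 60) = √(-34) = I*√34 ≈ 5.8309*I)
v(a, V) = a (v(a, V) = a + 0 = a)
u(j) = 12*j
63751/u(I) = 63751/((12*(I*√34))) = 63751/((12*I*√34)) = 63751*(-I*√34/408) = -63751*I*√34/408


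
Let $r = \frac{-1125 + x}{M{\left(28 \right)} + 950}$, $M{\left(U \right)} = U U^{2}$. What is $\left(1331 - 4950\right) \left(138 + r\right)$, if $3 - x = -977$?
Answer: $- \frac{1039748899}{2082} \approx -4.994 \cdot 10^{5}$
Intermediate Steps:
$x = 980$ ($x = 3 - -977 = 3 + 977 = 980$)
$M{\left(U \right)} = U^{3}$
$r = - \frac{145}{22902}$ ($r = \frac{-1125 + 980}{28^{3} + 950} = - \frac{145}{21952 + 950} = - \frac{145}{22902} \approx -0.0063313$)
$\left(1331 - 4950\right) \left(138 + r\right) = \left(1331 - 4950\right) \left(138 - \frac{145}{22902}\right) = \left(-3619\right) \frac{3160331}{22902} = - \frac{1039748899}{2082}$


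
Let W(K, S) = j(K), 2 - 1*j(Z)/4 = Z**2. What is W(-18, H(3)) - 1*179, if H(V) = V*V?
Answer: -1467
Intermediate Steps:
H(V) = V**2
j(Z) = 8 - 4*Z**2
W(K, S) = 8 - 4*K**2
W(-18, H(3)) - 1*179 = (8 - 4*(-18)**2) - 1*179 = (8 - 4*324) - 179 = (8 - 1296) - 179 = -1288 - 179 = -1467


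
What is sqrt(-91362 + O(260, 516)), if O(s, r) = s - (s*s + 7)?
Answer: I*sqrt(158709) ≈ 398.38*I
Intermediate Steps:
O(s, r) = -7 + s - s**2 (O(s, r) = s - (s**2 + 7) = s - (7 + s**2) = s + (-7 - s**2) = -7 + s - s**2)
sqrt(-91362 + O(260, 516)) = sqrt(-91362 + (-7 + 260 - 1*260**2)) = sqrt(-91362 + (-7 + 260 - 1*67600)) = sqrt(-91362 + (-7 + 260 - 67600)) = sqrt(-91362 - 67347) = sqrt(-158709) = I*sqrt(158709)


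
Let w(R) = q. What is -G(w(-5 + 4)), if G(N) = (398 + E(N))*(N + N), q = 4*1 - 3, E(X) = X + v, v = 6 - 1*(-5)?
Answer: -820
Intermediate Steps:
v = 11 (v = 6 + 5 = 11)
E(X) = 11 + X (E(X) = X + 11 = 11 + X)
q = 1 (q = 4 - 3 = 1)
w(R) = 1
G(N) = 2*N*(409 + N) (G(N) = (398 + (11 + N))*(N + N) = (409 + N)*(2*N) = 2*N*(409 + N))
-G(w(-5 + 4)) = -2*(409 + 1) = -2*410 = -1*820 = -820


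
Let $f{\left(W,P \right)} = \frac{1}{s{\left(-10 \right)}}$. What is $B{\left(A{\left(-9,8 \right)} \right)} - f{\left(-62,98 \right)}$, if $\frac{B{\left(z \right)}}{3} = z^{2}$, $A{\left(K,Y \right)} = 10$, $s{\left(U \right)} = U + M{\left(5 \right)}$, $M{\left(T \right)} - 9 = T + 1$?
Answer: $\frac{1499}{5} \approx 299.8$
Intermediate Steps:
$M{\left(T \right)} = 10 + T$ ($M{\left(T \right)} = 9 + \left(T + 1\right) = 9 + \left(1 + T\right) = 10 + T$)
$s{\left(U \right)} = 15 + U$ ($s{\left(U \right)} = U + \left(10 + 5\right) = U + 15 = 15 + U$)
$B{\left(z \right)} = 3 z^{2}$
$f{\left(W,P \right)} = \frac{1}{5}$ ($f{\left(W,P \right)} = \frac{1}{15 - 10} = \frac{1}{5}$)
$B{\left(A{\left(-9,8 \right)} \right)} - f{\left(-62,98 \right)} = 3 \cdot 10^{2} - \frac{1}{5} = 3 \cdot 100 - \frac{1}{5} = 300 - \frac{1}{5} = \frac{1499}{5}$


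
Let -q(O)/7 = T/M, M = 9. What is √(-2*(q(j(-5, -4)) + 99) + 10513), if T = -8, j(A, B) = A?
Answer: √92723/3 ≈ 101.50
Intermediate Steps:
q(O) = 56/9 (q(O) = -(-56)/9 = -7*(-8/9) = 56/9)
√(-2*(q(j(-5, -4)) + 99) + 10513) = √(-2*(56/9 + 99) + 10513) = √(-2*947/9 + 10513) = √(-1894/9 + 10513) = √(92723/9) = √92723/3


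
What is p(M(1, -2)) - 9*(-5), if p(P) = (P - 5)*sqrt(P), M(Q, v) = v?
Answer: 45 - 7*I*sqrt(2) ≈ 45.0 - 9.8995*I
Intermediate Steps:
p(P) = sqrt(P)*(-5 + P) (p(P) = (-5 + P)*sqrt(P) = sqrt(P)*(-5 + P))
p(M(1, -2)) - 9*(-5) = sqrt(-2)*(-5 - 2) - 9*(-5) = (I*sqrt(2))*(-7) + 45 = -7*I*sqrt(2) + 45 = 45 - 7*I*sqrt(2)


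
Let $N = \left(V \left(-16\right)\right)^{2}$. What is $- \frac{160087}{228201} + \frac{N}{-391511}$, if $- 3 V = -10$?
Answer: $- \frac{189974779571}{268029605133} \approx -0.70878$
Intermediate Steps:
$V = \frac{10}{3}$ ($V = \left(- \frac{1}{3}\right) \left(-10\right) = \frac{10}{3} \approx 3.3333$)
$N = \frac{25600}{9}$ ($N = \left(\frac{10}{3} \left(-16\right)\right)^{2} = \left(- \frac{160}{3}\right)^{2} = \frac{25600}{9} \approx 2844.4$)
$- \frac{160087}{228201} + \frac{N}{-391511} = - \frac{160087}{228201} + \frac{25600}{9 \left(-391511\right)} = \left(-160087\right) \frac{1}{228201} + \frac{25600}{9} \left(- \frac{1}{391511}\right) = - \frac{160087}{228201} - \frac{25600}{3523599} = - \frac{189974779571}{268029605133}$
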